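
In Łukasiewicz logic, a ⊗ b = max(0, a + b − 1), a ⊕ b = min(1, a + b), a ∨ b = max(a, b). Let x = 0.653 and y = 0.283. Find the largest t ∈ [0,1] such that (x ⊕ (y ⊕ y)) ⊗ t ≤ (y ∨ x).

y ⊕ y = min(1, 0.283 + 0.283) = min(1, 0.566) = 0.566
x ⊕ (y ⊕ y) = min(1, 0.653 + 0.566) = min(1, 1.219) = 1.000
So the left factor is x ⊕ (y ⊕ y) = 1.000.
y ∨ x = max(0.283, 0.653) = 0.653
So the right-hand bound is y ∨ x = 0.653.
The residuum of the Łukasiewicz t-norm gives the supremum: min(1, 1 − 1.000 + 0.653).
1 − 1.000 + 0.653 = 0.653, so t = min(1, 0.653) = 0.653.
Check: 1.000 ⊗ 0.653 = max(0, 0.653) = 0.653 ≤ 0.653.

0.653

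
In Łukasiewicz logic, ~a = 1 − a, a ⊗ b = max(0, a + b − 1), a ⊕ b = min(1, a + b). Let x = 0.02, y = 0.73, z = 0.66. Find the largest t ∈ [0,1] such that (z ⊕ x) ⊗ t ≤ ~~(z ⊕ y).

z ⊕ x = min(1, 0.66 + 0.02) = min(1, 0.68) = 0.68
So the left factor is z ⊕ x = 0.68.
z ⊕ y = min(1, 0.66 + 0.73) = min(1, 1.39) = 1.00
~(z ⊕ y) = 1 − 1.00 = 0.00
~~(z ⊕ y) = 1 − 0.00 = 1.00
So the right-hand bound is ~~(z ⊕ y) = 1.00.
The residuum of the Łukasiewicz t-norm gives the supremum: min(1, 1 − 0.68 + 1.00).
1 − 0.68 + 1.00 = 1.32, so t = min(1, 1.32) = 1.00.
Check: 0.68 ⊗ 1.00 = max(0, 0.68) = 0.68 ≤ 1.00.

1.00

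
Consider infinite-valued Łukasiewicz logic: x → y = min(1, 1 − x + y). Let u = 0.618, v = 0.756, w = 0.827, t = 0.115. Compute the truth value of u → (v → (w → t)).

w → t = min(1, 1 − 0.827 + 0.115) = min(1, 0.288) = 0.288
v → (w → t) = min(1, 1 − 0.756 + 0.288) = min(1, 0.532) = 0.532
u → (v → (w → t)) = min(1, 1 − 0.618 + 0.532) = min(1, 0.914) = 0.914

0.914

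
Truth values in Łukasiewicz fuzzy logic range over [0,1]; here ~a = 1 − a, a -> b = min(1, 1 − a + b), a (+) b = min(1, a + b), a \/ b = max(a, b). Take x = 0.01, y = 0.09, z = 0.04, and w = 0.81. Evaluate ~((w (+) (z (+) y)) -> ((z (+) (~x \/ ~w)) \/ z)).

z (+) y = min(1, 0.04 + 0.09) = min(1, 0.13) = 0.13
w (+) (z (+) y) = min(1, 0.81 + 0.13) = min(1, 0.94) = 0.94
~x = 1 − 0.01 = 0.99
~w = 1 − 0.81 = 0.19
~x \/ ~w = max(0.99, 0.19) = 0.99
z (+) (~x \/ ~w) = min(1, 0.04 + 0.99) = min(1, 1.03) = 1.00
(z (+) (~x \/ ~w)) \/ z = max(1.00, 0.04) = 1.00
(w (+) (z (+) y)) -> ((z (+) (~x \/ ~w)) \/ z) = min(1, 1 − 0.94 + 1.00) = min(1, 1.06) = 1.00
~((w (+) (z (+) y)) -> ((z (+) (~x \/ ~w)) \/ z)) = 1 − 1.00 = 0.00

0.00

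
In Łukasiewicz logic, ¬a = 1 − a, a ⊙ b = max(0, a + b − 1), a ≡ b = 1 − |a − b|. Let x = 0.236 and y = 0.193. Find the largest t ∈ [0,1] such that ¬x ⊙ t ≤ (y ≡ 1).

¬x = 1 − 0.236 = 0.764
So the left factor is ¬x = 0.764.
y ≡ 1 = 1 − |0.193 − 1.000| = 1 − 0.807 = 0.193
So the right-hand bound is y ≡ 1 = 0.193.
The residuum of the Łukasiewicz t-norm gives the supremum: min(1, 1 − 0.764 + 0.193).
1 − 0.764 + 0.193 = 0.429, so t = min(1, 0.429) = 0.429.
Check: 0.764 ⊙ 0.429 = max(0, 0.193) = 0.193 ≤ 0.193.

0.429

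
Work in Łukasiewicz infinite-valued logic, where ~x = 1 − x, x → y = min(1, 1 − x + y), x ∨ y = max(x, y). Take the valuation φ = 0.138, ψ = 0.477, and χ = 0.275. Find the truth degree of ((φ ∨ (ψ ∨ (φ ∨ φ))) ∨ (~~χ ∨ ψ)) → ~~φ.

φ ∨ φ = max(0.138, 0.138) = 0.138
ψ ∨ (φ ∨ φ) = max(0.477, 0.138) = 0.477
φ ∨ (ψ ∨ (φ ∨ φ)) = max(0.138, 0.477) = 0.477
~χ = 1 − 0.275 = 0.725
~~χ = 1 − 0.725 = 0.275
~~χ ∨ ψ = max(0.275, 0.477) = 0.477
(φ ∨ (ψ ∨ (φ ∨ φ))) ∨ (~~χ ∨ ψ) = max(0.477, 0.477) = 0.477
~φ = 1 − 0.138 = 0.862
~~φ = 1 − 0.862 = 0.138
((φ ∨ (ψ ∨ (φ ∨ φ))) ∨ (~~χ ∨ ψ)) → ~~φ = min(1, 1 − 0.477 + 0.138) = min(1, 0.661) = 0.661

0.661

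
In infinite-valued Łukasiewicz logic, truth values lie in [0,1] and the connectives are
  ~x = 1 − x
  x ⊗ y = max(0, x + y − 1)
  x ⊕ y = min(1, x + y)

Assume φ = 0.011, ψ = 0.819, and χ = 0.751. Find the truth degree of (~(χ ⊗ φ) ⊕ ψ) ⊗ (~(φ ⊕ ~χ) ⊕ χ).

1.000

χ ⊗ φ = max(0, 0.751 + 0.011 − 1) = max(0, -0.238) = 0.000
~(χ ⊗ φ) = 1 − 0.000 = 1.000
~(χ ⊗ φ) ⊕ ψ = min(1, 1.000 + 0.819) = min(1, 1.819) = 1.000
~χ = 1 − 0.751 = 0.249
φ ⊕ ~χ = min(1, 0.011 + 0.249) = min(1, 0.260) = 0.260
~(φ ⊕ ~χ) = 1 − 0.260 = 0.740
~(φ ⊕ ~χ) ⊕ χ = min(1, 0.740 + 0.751) = min(1, 1.491) = 1.000
(~(χ ⊗ φ) ⊕ ψ) ⊗ (~(φ ⊕ ~χ) ⊕ χ) = max(0, 1.000 + 1.000 − 1) = max(0, 1.000) = 1.000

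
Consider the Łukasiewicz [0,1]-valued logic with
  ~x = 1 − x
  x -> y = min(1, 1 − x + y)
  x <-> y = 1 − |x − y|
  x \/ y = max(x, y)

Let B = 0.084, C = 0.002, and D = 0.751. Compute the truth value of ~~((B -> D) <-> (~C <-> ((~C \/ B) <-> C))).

B -> D = min(1, 1 − 0.084 + 0.751) = min(1, 1.667) = 1.000
~C = 1 − 0.002 = 0.998
~C \/ B = max(0.998, 0.084) = 0.998
(~C \/ B) <-> C = 1 − |0.998 − 0.002| = 1 − 0.996 = 0.004
~C <-> ((~C \/ B) <-> C) = 1 − |0.998 − 0.004| = 1 − 0.994 = 0.006
(B -> D) <-> (~C <-> ((~C \/ B) <-> C)) = 1 − |1.000 − 0.006| = 1 − 0.994 = 0.006
~((B -> D) <-> (~C <-> ((~C \/ B) <-> C))) = 1 − 0.006 = 0.994
~~((B -> D) <-> (~C <-> ((~C \/ B) <-> C))) = 1 − 0.994 = 0.006

0.006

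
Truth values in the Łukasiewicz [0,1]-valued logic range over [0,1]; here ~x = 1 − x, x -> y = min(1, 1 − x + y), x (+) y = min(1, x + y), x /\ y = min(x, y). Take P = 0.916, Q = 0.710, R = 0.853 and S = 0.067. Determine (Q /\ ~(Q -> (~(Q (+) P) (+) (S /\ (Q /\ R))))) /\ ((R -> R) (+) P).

Q (+) P = min(1, 0.710 + 0.916) = min(1, 1.626) = 1.000
~(Q (+) P) = 1 − 1.000 = 0.000
Q /\ R = min(0.710, 0.853) = 0.710
S /\ (Q /\ R) = min(0.067, 0.710) = 0.067
~(Q (+) P) (+) (S /\ (Q /\ R)) = min(1, 0.000 + 0.067) = min(1, 0.067) = 0.067
Q -> (~(Q (+) P) (+) (S /\ (Q /\ R))) = min(1, 1 − 0.710 + 0.067) = min(1, 0.357) = 0.357
~(Q -> (~(Q (+) P) (+) (S /\ (Q /\ R)))) = 1 − 0.357 = 0.643
Q /\ ~(Q -> (~(Q (+) P) (+) (S /\ (Q /\ R)))) = min(0.710, 0.643) = 0.643
R -> R = min(1, 1 − 0.853 + 0.853) = min(1, 1.000) = 1.000
(R -> R) (+) P = min(1, 1.000 + 0.916) = min(1, 1.916) = 1.000
(Q /\ ~(Q -> (~(Q (+) P) (+) (S /\ (Q /\ R))))) /\ ((R -> R) (+) P) = min(0.643, 1.000) = 0.643

0.643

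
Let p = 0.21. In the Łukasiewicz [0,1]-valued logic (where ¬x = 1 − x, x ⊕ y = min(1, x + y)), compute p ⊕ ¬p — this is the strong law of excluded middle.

1.00

¬p = 1 − 0.21 = 0.79
p ⊕ ¬p = min(1, 0.21 + 0.79) = min(1, 1.00) = 1.00
(As expected: always 1 in Ł∞ since a ⊕ (1−a) = 1.)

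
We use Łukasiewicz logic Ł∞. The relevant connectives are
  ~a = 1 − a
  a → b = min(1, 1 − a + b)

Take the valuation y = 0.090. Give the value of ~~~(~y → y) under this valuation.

~y = 1 − 0.090 = 0.910
~y → y = min(1, 1 − 0.910 + 0.090) = min(1, 0.180) = 0.180
~(~y → y) = 1 − 0.180 = 0.820
~~(~y → y) = 1 − 0.820 = 0.180
~~~(~y → y) = 1 − 0.180 = 0.820

0.820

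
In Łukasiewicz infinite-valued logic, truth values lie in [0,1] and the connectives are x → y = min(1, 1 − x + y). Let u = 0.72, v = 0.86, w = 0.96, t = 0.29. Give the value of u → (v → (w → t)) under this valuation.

w → t = min(1, 1 − 0.96 + 0.29) = min(1, 0.33) = 0.33
v → (w → t) = min(1, 1 − 0.86 + 0.33) = min(1, 0.47) = 0.47
u → (v → (w → t)) = min(1, 1 − 0.72 + 0.47) = min(1, 0.75) = 0.75

0.75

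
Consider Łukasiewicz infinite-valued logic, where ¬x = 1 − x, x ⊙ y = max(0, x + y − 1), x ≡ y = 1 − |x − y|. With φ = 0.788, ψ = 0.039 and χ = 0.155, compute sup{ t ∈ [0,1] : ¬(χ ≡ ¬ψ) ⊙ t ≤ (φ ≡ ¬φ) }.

¬ψ = 1 − 0.039 = 0.961
χ ≡ ¬ψ = 1 − |0.155 − 0.961| = 1 − 0.806 = 0.194
¬(χ ≡ ¬ψ) = 1 − 0.194 = 0.806
So the left factor is ¬(χ ≡ ¬ψ) = 0.806.
¬φ = 1 − 0.788 = 0.212
φ ≡ ¬φ = 1 − |0.788 − 0.212| = 1 − 0.576 = 0.424
So the right-hand bound is φ ≡ ¬φ = 0.424.
The residuum of the Łukasiewicz t-norm gives the supremum: min(1, 1 − 0.806 + 0.424).
1 − 0.806 + 0.424 = 0.618, so t = min(1, 0.618) = 0.618.
Check: 0.806 ⊙ 0.618 = max(0, 0.424) = 0.424 ≤ 0.424.

0.618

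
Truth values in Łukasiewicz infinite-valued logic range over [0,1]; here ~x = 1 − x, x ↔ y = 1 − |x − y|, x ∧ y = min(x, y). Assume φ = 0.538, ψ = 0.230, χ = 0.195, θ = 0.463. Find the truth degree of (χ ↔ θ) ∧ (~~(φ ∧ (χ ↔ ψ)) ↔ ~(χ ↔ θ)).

0.730

χ ↔ θ = 1 − |0.195 − 0.463| = 1 − 0.268 = 0.732
χ ↔ ψ = 1 − |0.195 − 0.230| = 1 − 0.035 = 0.965
φ ∧ (χ ↔ ψ) = min(0.538, 0.965) = 0.538
~(φ ∧ (χ ↔ ψ)) = 1 − 0.538 = 0.462
~~(φ ∧ (χ ↔ ψ)) = 1 − 0.462 = 0.538
~(χ ↔ θ) = 1 − 0.732 = 0.268
~~(φ ∧ (χ ↔ ψ)) ↔ ~(χ ↔ θ) = 1 − |0.538 − 0.268| = 1 − 0.270 = 0.730
(χ ↔ θ) ∧ (~~(φ ∧ (χ ↔ ψ)) ↔ ~(χ ↔ θ)) = min(0.732, 0.730) = 0.730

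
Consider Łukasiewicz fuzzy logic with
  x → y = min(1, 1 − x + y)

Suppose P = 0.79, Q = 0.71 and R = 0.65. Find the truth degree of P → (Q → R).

1.00

Q → R = min(1, 1 − 0.71 + 0.65) = min(1, 0.94) = 0.94
P → (Q → R) = min(1, 1 − 0.79 + 0.94) = min(1, 1.15) = 1.00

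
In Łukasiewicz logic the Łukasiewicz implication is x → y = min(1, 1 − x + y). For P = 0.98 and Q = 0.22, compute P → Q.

P → Q = min(1, 1 − 0.98 + 0.22) = min(1, 0.24) = 0.24
For comparison, the Gödel implication (1 if x ≤ y else y) would give 0.22.

0.24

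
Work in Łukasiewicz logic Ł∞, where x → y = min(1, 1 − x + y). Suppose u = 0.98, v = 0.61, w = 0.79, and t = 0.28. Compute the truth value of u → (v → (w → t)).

0.90

w → t = min(1, 1 − 0.79 + 0.28) = min(1, 0.49) = 0.49
v → (w → t) = min(1, 1 − 0.61 + 0.49) = min(1, 0.88) = 0.88
u → (v → (w → t)) = min(1, 1 − 0.98 + 0.88) = min(1, 0.90) = 0.90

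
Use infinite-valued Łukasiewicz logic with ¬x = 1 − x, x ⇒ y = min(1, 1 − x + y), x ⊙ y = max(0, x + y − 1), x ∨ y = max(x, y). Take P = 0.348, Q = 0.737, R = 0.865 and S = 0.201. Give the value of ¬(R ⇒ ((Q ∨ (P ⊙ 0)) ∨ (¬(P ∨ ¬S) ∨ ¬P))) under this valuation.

P ⊙ 0 = max(0, 0.348 + 0.000 − 1) = max(0, -0.652) = 0.000
Q ∨ (P ⊙ 0) = max(0.737, 0.000) = 0.737
¬S = 1 − 0.201 = 0.799
P ∨ ¬S = max(0.348, 0.799) = 0.799
¬(P ∨ ¬S) = 1 − 0.799 = 0.201
¬P = 1 − 0.348 = 0.652
¬(P ∨ ¬S) ∨ ¬P = max(0.201, 0.652) = 0.652
(Q ∨ (P ⊙ 0)) ∨ (¬(P ∨ ¬S) ∨ ¬P) = max(0.737, 0.652) = 0.737
R ⇒ ((Q ∨ (P ⊙ 0)) ∨ (¬(P ∨ ¬S) ∨ ¬P)) = min(1, 1 − 0.865 + 0.737) = min(1, 0.872) = 0.872
¬(R ⇒ ((Q ∨ (P ⊙ 0)) ∨ (¬(P ∨ ¬S) ∨ ¬P))) = 1 − 0.872 = 0.128

0.128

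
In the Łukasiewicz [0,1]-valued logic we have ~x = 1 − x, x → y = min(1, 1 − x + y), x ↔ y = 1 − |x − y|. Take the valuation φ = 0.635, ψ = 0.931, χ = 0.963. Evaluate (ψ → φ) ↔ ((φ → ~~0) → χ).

0.704

ψ → φ = min(1, 1 − 0.931 + 0.635) = min(1, 0.704) = 0.704
~0 = 1 − 0.000 = 1.000
~~0 = 1 − 1.000 = 0.000
φ → ~~0 = min(1, 1 − 0.635 + 0.000) = min(1, 0.365) = 0.365
(φ → ~~0) → χ = min(1, 1 − 0.365 + 0.963) = min(1, 1.598) = 1.000
(ψ → φ) ↔ ((φ → ~~0) → χ) = 1 − |0.704 − 1.000| = 1 − 0.296 = 0.704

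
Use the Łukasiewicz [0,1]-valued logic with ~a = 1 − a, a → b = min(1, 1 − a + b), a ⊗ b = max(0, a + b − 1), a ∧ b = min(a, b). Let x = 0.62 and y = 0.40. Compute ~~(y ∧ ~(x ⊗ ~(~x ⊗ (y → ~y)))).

~x = 1 − 0.62 = 0.38
~y = 1 − 0.40 = 0.60
y → ~y = min(1, 1 − 0.40 + 0.60) = min(1, 1.20) = 1.00
~x ⊗ (y → ~y) = max(0, 0.38 + 1.00 − 1) = max(0, 0.38) = 0.38
~(~x ⊗ (y → ~y)) = 1 − 0.38 = 0.62
x ⊗ ~(~x ⊗ (y → ~y)) = max(0, 0.62 + 0.62 − 1) = max(0, 0.24) = 0.24
~(x ⊗ ~(~x ⊗ (y → ~y))) = 1 − 0.24 = 0.76
y ∧ ~(x ⊗ ~(~x ⊗ (y → ~y))) = min(0.40, 0.76) = 0.40
~(y ∧ ~(x ⊗ ~(~x ⊗ (y → ~y)))) = 1 − 0.40 = 0.60
~~(y ∧ ~(x ⊗ ~(~x ⊗ (y → ~y)))) = 1 − 0.60 = 0.40

0.40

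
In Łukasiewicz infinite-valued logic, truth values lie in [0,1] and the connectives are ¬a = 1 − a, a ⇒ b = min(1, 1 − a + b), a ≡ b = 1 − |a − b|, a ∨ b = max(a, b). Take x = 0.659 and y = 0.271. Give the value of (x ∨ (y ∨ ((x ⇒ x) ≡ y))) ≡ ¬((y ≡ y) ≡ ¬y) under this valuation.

x ⇒ x = min(1, 1 − 0.659 + 0.659) = min(1, 1.000) = 1.000
(x ⇒ x) ≡ y = 1 − |1.000 − 0.271| = 1 − 0.729 = 0.271
y ∨ ((x ⇒ x) ≡ y) = max(0.271, 0.271) = 0.271
x ∨ (y ∨ ((x ⇒ x) ≡ y)) = max(0.659, 0.271) = 0.659
y ≡ y = 1 − |0.271 − 0.271| = 1 − 0.000 = 1.000
¬y = 1 − 0.271 = 0.729
(y ≡ y) ≡ ¬y = 1 − |1.000 − 0.729| = 1 − 0.271 = 0.729
¬((y ≡ y) ≡ ¬y) = 1 − 0.729 = 0.271
(x ∨ (y ∨ ((x ⇒ x) ≡ y))) ≡ ¬((y ≡ y) ≡ ¬y) = 1 − |0.659 − 0.271| = 1 − 0.388 = 0.612

0.612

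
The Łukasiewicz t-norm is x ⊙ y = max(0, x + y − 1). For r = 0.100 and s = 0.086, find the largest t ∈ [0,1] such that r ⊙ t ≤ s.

The residuum of the Łukasiewicz t-norm gives the supremum: min(1, 1 − 0.100 + 0.086).
1 − 0.100 + 0.086 = 0.986, so t = min(1, 0.986) = 0.986.
Check: 0.100 ⊙ 0.986 = max(0, 0.086) = 0.086 ≤ 0.086.

0.986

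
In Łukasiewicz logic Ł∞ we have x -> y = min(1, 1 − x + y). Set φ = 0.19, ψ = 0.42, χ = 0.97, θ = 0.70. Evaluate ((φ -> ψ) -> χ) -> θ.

0.73

φ -> ψ = min(1, 1 − 0.19 + 0.42) = min(1, 1.23) = 1.00
(φ -> ψ) -> χ = min(1, 1 − 1.00 + 0.97) = min(1, 0.97) = 0.97
((φ -> ψ) -> χ) -> θ = min(1, 1 − 0.97 + 0.70) = min(1, 0.73) = 0.73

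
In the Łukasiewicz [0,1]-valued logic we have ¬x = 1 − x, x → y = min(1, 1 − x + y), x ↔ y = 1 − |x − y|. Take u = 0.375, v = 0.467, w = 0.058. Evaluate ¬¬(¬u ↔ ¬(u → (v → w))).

0.375

¬u = 1 − 0.375 = 0.625
v → w = min(1, 1 − 0.467 + 0.058) = min(1, 0.591) = 0.591
u → (v → w) = min(1, 1 − 0.375 + 0.591) = min(1, 1.216) = 1.000
¬(u → (v → w)) = 1 − 1.000 = 0.000
¬u ↔ ¬(u → (v → w)) = 1 − |0.625 − 0.000| = 1 − 0.625 = 0.375
¬(¬u ↔ ¬(u → (v → w))) = 1 − 0.375 = 0.625
¬¬(¬u ↔ ¬(u → (v → w))) = 1 − 0.625 = 0.375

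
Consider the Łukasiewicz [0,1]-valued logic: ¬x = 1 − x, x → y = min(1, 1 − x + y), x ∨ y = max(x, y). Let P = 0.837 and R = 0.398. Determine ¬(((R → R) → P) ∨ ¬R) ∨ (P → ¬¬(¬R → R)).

R → R = min(1, 1 − 0.398 + 0.398) = min(1, 1.000) = 1.000
(R → R) → P = min(1, 1 − 1.000 + 0.837) = min(1, 0.837) = 0.837
¬R = 1 − 0.398 = 0.602
((R → R) → P) ∨ ¬R = max(0.837, 0.602) = 0.837
¬(((R → R) → P) ∨ ¬R) = 1 − 0.837 = 0.163
¬R → R = min(1, 1 − 0.602 + 0.398) = min(1, 0.796) = 0.796
¬(¬R → R) = 1 − 0.796 = 0.204
¬¬(¬R → R) = 1 − 0.204 = 0.796
P → ¬¬(¬R → R) = min(1, 1 − 0.837 + 0.796) = min(1, 0.959) = 0.959
¬(((R → R) → P) ∨ ¬R) ∨ (P → ¬¬(¬R → R)) = max(0.163, 0.959) = 0.959

0.959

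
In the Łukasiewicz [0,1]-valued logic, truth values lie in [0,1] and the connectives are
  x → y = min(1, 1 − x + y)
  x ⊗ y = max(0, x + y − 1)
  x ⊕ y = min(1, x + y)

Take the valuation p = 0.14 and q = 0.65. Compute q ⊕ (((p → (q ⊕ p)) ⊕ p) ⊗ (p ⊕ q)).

q ⊕ p = min(1, 0.65 + 0.14) = min(1, 0.79) = 0.79
p → (q ⊕ p) = min(1, 1 − 0.14 + 0.79) = min(1, 1.65) = 1.00
(p → (q ⊕ p)) ⊕ p = min(1, 1.00 + 0.14) = min(1, 1.14) = 1.00
p ⊕ q = min(1, 0.14 + 0.65) = min(1, 0.79) = 0.79
((p → (q ⊕ p)) ⊕ p) ⊗ (p ⊕ q) = max(0, 1.00 + 0.79 − 1) = max(0, 0.79) = 0.79
q ⊕ (((p → (q ⊕ p)) ⊕ p) ⊗ (p ⊕ q)) = min(1, 0.65 + 0.79) = min(1, 1.44) = 1.00

1.00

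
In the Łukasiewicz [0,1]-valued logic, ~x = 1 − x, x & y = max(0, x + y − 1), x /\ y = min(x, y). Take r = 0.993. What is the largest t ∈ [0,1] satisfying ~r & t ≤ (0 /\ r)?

0.993

~r = 1 − 0.993 = 0.007
So the left factor is ~r = 0.007.
0 /\ r = min(0.000, 0.993) = 0.000
So the right-hand bound is 0 /\ r = 0.000.
The residuum of the Łukasiewicz t-norm gives the supremum: min(1, 1 − 0.007 + 0.000).
1 − 0.007 + 0.000 = 0.993, so t = min(1, 0.993) = 0.993.
Check: 0.007 & 0.993 = max(0, 0.000) = 0.000 ≤ 0.000.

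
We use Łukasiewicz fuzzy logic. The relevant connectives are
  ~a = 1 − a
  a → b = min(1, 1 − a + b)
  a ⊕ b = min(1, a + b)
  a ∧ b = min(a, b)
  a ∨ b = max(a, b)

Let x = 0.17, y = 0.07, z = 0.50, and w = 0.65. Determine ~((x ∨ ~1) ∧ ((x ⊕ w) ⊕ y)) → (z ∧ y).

~1 = 1 − 1.00 = 0.00
x ∨ ~1 = max(0.17, 0.00) = 0.17
x ⊕ w = min(1, 0.17 + 0.65) = min(1, 0.82) = 0.82
(x ⊕ w) ⊕ y = min(1, 0.82 + 0.07) = min(1, 0.89) = 0.89
(x ∨ ~1) ∧ ((x ⊕ w) ⊕ y) = min(0.17, 0.89) = 0.17
~((x ∨ ~1) ∧ ((x ⊕ w) ⊕ y)) = 1 − 0.17 = 0.83
z ∧ y = min(0.50, 0.07) = 0.07
~((x ∨ ~1) ∧ ((x ⊕ w) ⊕ y)) → (z ∧ y) = min(1, 1 − 0.83 + 0.07) = min(1, 0.24) = 0.24

0.24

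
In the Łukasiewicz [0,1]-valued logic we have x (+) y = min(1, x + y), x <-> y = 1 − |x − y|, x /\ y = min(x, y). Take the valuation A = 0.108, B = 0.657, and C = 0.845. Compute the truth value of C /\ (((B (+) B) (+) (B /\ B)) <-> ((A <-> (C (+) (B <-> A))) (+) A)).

B (+) B = min(1, 0.657 + 0.657) = min(1, 1.314) = 1.000
B /\ B = min(0.657, 0.657) = 0.657
(B (+) B) (+) (B /\ B) = min(1, 1.000 + 0.657) = min(1, 1.657) = 1.000
B <-> A = 1 − |0.657 − 0.108| = 1 − 0.549 = 0.451
C (+) (B <-> A) = min(1, 0.845 + 0.451) = min(1, 1.296) = 1.000
A <-> (C (+) (B <-> A)) = 1 − |0.108 − 1.000| = 1 − 0.892 = 0.108
(A <-> (C (+) (B <-> A))) (+) A = min(1, 0.108 + 0.108) = min(1, 0.216) = 0.216
((B (+) B) (+) (B /\ B)) <-> ((A <-> (C (+) (B <-> A))) (+) A) = 1 − |1.000 − 0.216| = 1 − 0.784 = 0.216
C /\ (((B (+) B) (+) (B /\ B)) <-> ((A <-> (C (+) (B <-> A))) (+) A)) = min(0.845, 0.216) = 0.216

0.216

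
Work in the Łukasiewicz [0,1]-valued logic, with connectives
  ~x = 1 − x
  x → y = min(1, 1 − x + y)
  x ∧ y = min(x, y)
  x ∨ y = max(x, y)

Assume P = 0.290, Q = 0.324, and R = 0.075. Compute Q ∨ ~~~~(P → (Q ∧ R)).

Q ∧ R = min(0.324, 0.075) = 0.075
P → (Q ∧ R) = min(1, 1 − 0.290 + 0.075) = min(1, 0.785) = 0.785
~(P → (Q ∧ R)) = 1 − 0.785 = 0.215
~~(P → (Q ∧ R)) = 1 − 0.215 = 0.785
~~~(P → (Q ∧ R)) = 1 − 0.785 = 0.215
~~~~(P → (Q ∧ R)) = 1 − 0.215 = 0.785
Q ∨ ~~~~(P → (Q ∧ R)) = max(0.324, 0.785) = 0.785

0.785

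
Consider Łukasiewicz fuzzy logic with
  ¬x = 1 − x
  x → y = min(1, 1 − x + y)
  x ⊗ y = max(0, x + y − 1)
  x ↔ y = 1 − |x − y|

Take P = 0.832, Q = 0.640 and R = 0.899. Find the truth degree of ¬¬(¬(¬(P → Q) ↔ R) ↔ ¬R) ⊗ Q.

P → Q = min(1, 1 − 0.832 + 0.640) = min(1, 0.808) = 0.808
¬(P → Q) = 1 − 0.808 = 0.192
¬(P → Q) ↔ R = 1 − |0.192 − 0.899| = 1 − 0.707 = 0.293
¬(¬(P → Q) ↔ R) = 1 − 0.293 = 0.707
¬R = 1 − 0.899 = 0.101
¬(¬(P → Q) ↔ R) ↔ ¬R = 1 − |0.707 − 0.101| = 1 − 0.606 = 0.394
¬(¬(¬(P → Q) ↔ R) ↔ ¬R) = 1 − 0.394 = 0.606
¬¬(¬(¬(P → Q) ↔ R) ↔ ¬R) = 1 − 0.606 = 0.394
¬¬(¬(¬(P → Q) ↔ R) ↔ ¬R) ⊗ Q = max(0, 0.394 + 0.640 − 1) = max(0, 0.034) = 0.034

0.034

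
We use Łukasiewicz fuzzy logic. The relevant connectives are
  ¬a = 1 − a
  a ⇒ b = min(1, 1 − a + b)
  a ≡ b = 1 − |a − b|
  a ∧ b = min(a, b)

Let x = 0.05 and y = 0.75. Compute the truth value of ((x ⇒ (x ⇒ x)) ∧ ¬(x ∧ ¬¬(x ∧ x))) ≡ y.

x ⇒ x = min(1, 1 − 0.05 + 0.05) = min(1, 1.00) = 1.00
x ⇒ (x ⇒ x) = min(1, 1 − 0.05 + 1.00) = min(1, 1.95) = 1.00
x ∧ x = min(0.05, 0.05) = 0.05
¬(x ∧ x) = 1 − 0.05 = 0.95
¬¬(x ∧ x) = 1 − 0.95 = 0.05
x ∧ ¬¬(x ∧ x) = min(0.05, 0.05) = 0.05
¬(x ∧ ¬¬(x ∧ x)) = 1 − 0.05 = 0.95
(x ⇒ (x ⇒ x)) ∧ ¬(x ∧ ¬¬(x ∧ x)) = min(1.00, 0.95) = 0.95
((x ⇒ (x ⇒ x)) ∧ ¬(x ∧ ¬¬(x ∧ x))) ≡ y = 1 − |0.95 − 0.75| = 1 − 0.20 = 0.80

0.80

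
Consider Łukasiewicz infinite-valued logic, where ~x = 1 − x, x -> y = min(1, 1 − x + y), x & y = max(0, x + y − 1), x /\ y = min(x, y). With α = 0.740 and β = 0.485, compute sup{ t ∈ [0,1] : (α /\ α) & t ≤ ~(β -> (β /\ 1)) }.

0.260

α /\ α = min(0.740, 0.740) = 0.740
So the left factor is α /\ α = 0.740.
β /\ 1 = min(0.485, 1.000) = 0.485
β -> (β /\ 1) = min(1, 1 − 0.485 + 0.485) = min(1, 1.000) = 1.000
~(β -> (β /\ 1)) = 1 − 1.000 = 0.000
So the right-hand bound is ~(β -> (β /\ 1)) = 0.000.
The residuum of the Łukasiewicz t-norm gives the supremum: min(1, 1 − 0.740 + 0.000).
1 − 0.740 + 0.000 = 0.260, so t = min(1, 0.260) = 0.260.
Check: 0.740 & 0.260 = max(0, 0.000) = 0.000 ≤ 0.000.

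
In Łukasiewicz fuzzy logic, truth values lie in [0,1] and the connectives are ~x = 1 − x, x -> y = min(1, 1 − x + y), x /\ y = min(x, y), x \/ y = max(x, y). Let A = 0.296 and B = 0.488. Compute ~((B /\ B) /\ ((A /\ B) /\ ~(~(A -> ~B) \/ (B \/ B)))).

B /\ B = min(0.488, 0.488) = 0.488
A /\ B = min(0.296, 0.488) = 0.296
~B = 1 − 0.488 = 0.512
A -> ~B = min(1, 1 − 0.296 + 0.512) = min(1, 1.216) = 1.000
~(A -> ~B) = 1 − 1.000 = 0.000
B \/ B = max(0.488, 0.488) = 0.488
~(A -> ~B) \/ (B \/ B) = max(0.000, 0.488) = 0.488
~(~(A -> ~B) \/ (B \/ B)) = 1 − 0.488 = 0.512
(A /\ B) /\ ~(~(A -> ~B) \/ (B \/ B)) = min(0.296, 0.512) = 0.296
(B /\ B) /\ ((A /\ B) /\ ~(~(A -> ~B) \/ (B \/ B))) = min(0.488, 0.296) = 0.296
~((B /\ B) /\ ((A /\ B) /\ ~(~(A -> ~B) \/ (B \/ B)))) = 1 − 0.296 = 0.704

0.704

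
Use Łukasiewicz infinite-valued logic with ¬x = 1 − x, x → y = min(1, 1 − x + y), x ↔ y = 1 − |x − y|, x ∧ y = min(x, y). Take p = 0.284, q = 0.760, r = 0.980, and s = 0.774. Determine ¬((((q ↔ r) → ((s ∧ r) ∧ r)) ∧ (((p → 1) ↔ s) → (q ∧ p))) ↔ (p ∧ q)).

q ↔ r = 1 − |0.760 − 0.980| = 1 − 0.220 = 0.780
s ∧ r = min(0.774, 0.980) = 0.774
(s ∧ r) ∧ r = min(0.774, 0.980) = 0.774
(q ↔ r) → ((s ∧ r) ∧ r) = min(1, 1 − 0.780 + 0.774) = min(1, 0.994) = 0.994
p → 1 = min(1, 1 − 0.284 + 1.000) = min(1, 1.716) = 1.000
(p → 1) ↔ s = 1 − |1.000 − 0.774| = 1 − 0.226 = 0.774
q ∧ p = min(0.760, 0.284) = 0.284
((p → 1) ↔ s) → (q ∧ p) = min(1, 1 − 0.774 + 0.284) = min(1, 0.510) = 0.510
((q ↔ r) → ((s ∧ r) ∧ r)) ∧ (((p → 1) ↔ s) → (q ∧ p)) = min(0.994, 0.510) = 0.510
p ∧ q = min(0.284, 0.760) = 0.284
(((q ↔ r) → ((s ∧ r) ∧ r)) ∧ (((p → 1) ↔ s) → (q ∧ p))) ↔ (p ∧ q) = 1 − |0.510 − 0.284| = 1 − 0.226 = 0.774
¬((((q ↔ r) → ((s ∧ r) ∧ r)) ∧ (((p → 1) ↔ s) → (q ∧ p))) ↔ (p ∧ q)) = 1 − 0.774 = 0.226

0.226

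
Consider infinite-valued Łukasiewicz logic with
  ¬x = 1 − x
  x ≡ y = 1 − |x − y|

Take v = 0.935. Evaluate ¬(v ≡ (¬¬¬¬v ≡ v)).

¬v = 1 − 0.935 = 0.065
¬¬v = 1 − 0.065 = 0.935
¬¬¬v = 1 − 0.935 = 0.065
¬¬¬¬v = 1 − 0.065 = 0.935
¬¬¬¬v ≡ v = 1 − |0.935 − 0.935| = 1 − 0.000 = 1.000
v ≡ (¬¬¬¬v ≡ v) = 1 − |0.935 − 1.000| = 1 − 0.065 = 0.935
¬(v ≡ (¬¬¬¬v ≡ v)) = 1 − 0.935 = 0.065

0.065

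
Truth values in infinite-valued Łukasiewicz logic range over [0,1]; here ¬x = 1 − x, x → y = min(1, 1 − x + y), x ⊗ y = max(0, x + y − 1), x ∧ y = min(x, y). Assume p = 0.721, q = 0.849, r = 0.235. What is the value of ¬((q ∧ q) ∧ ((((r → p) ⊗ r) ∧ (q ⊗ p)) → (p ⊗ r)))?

q ∧ q = min(0.849, 0.849) = 0.849
r → p = min(1, 1 − 0.235 + 0.721) = min(1, 1.486) = 1.000
(r → p) ⊗ r = max(0, 1.000 + 0.235 − 1) = max(0, 0.235) = 0.235
q ⊗ p = max(0, 0.849 + 0.721 − 1) = max(0, 0.570) = 0.570
((r → p) ⊗ r) ∧ (q ⊗ p) = min(0.235, 0.570) = 0.235
p ⊗ r = max(0, 0.721 + 0.235 − 1) = max(0, -0.044) = 0.000
(((r → p) ⊗ r) ∧ (q ⊗ p)) → (p ⊗ r) = min(1, 1 − 0.235 + 0.000) = min(1, 0.765) = 0.765
(q ∧ q) ∧ ((((r → p) ⊗ r) ∧ (q ⊗ p)) → (p ⊗ r)) = min(0.849, 0.765) = 0.765
¬((q ∧ q) ∧ ((((r → p) ⊗ r) ∧ (q ⊗ p)) → (p ⊗ r))) = 1 − 0.765 = 0.235

0.235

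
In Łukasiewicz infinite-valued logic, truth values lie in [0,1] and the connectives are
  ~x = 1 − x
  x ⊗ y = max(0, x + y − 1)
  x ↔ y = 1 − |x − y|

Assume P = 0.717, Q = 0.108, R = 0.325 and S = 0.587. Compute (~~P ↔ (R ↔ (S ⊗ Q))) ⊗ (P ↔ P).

0.958

~P = 1 − 0.717 = 0.283
~~P = 1 − 0.283 = 0.717
S ⊗ Q = max(0, 0.587 + 0.108 − 1) = max(0, -0.305) = 0.000
R ↔ (S ⊗ Q) = 1 − |0.325 − 0.000| = 1 − 0.325 = 0.675
~~P ↔ (R ↔ (S ⊗ Q)) = 1 − |0.717 − 0.675| = 1 − 0.042 = 0.958
P ↔ P = 1 − |0.717 − 0.717| = 1 − 0.000 = 1.000
(~~P ↔ (R ↔ (S ⊗ Q))) ⊗ (P ↔ P) = max(0, 0.958 + 1.000 − 1) = max(0, 0.958) = 0.958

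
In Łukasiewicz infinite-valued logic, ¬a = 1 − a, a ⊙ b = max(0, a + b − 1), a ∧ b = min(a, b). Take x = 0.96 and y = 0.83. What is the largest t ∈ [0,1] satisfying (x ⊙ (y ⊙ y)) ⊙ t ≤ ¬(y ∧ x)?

y ⊙ y = max(0, 0.83 + 0.83 − 1) = max(0, 0.66) = 0.66
x ⊙ (y ⊙ y) = max(0, 0.96 + 0.66 − 1) = max(0, 0.62) = 0.62
So the left factor is x ⊙ (y ⊙ y) = 0.62.
y ∧ x = min(0.83, 0.96) = 0.83
¬(y ∧ x) = 1 − 0.83 = 0.17
So the right-hand bound is ¬(y ∧ x) = 0.17.
The residuum of the Łukasiewicz t-norm gives the supremum: min(1, 1 − 0.62 + 0.17).
1 − 0.62 + 0.17 = 0.55, so t = min(1, 0.55) = 0.55.
Check: 0.62 ⊙ 0.55 = max(0, 0.17) = 0.17 ≤ 0.17.

0.55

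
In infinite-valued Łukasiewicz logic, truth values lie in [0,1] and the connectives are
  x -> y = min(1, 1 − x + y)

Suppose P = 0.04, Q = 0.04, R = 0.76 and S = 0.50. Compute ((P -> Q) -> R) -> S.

0.74

P -> Q = min(1, 1 − 0.04 + 0.04) = min(1, 1.00) = 1.00
(P -> Q) -> R = min(1, 1 − 1.00 + 0.76) = min(1, 0.76) = 0.76
((P -> Q) -> R) -> S = min(1, 1 − 0.76 + 0.50) = min(1, 0.74) = 0.74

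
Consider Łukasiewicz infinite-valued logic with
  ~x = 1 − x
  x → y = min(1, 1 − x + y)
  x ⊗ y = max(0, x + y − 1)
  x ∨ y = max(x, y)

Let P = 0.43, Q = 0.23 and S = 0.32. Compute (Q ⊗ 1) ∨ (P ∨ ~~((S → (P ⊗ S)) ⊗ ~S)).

0.43

Q ⊗ 1 = max(0, 0.23 + 1.00 − 1) = max(0, 0.23) = 0.23
P ⊗ S = max(0, 0.43 + 0.32 − 1) = max(0, -0.25) = 0.00
S → (P ⊗ S) = min(1, 1 − 0.32 + 0.00) = min(1, 0.68) = 0.68
~S = 1 − 0.32 = 0.68
(S → (P ⊗ S)) ⊗ ~S = max(0, 0.68 + 0.68 − 1) = max(0, 0.36) = 0.36
~((S → (P ⊗ S)) ⊗ ~S) = 1 − 0.36 = 0.64
~~((S → (P ⊗ S)) ⊗ ~S) = 1 − 0.64 = 0.36
P ∨ ~~((S → (P ⊗ S)) ⊗ ~S) = max(0.43, 0.36) = 0.43
(Q ⊗ 1) ∨ (P ∨ ~~((S → (P ⊗ S)) ⊗ ~S)) = max(0.23, 0.43) = 0.43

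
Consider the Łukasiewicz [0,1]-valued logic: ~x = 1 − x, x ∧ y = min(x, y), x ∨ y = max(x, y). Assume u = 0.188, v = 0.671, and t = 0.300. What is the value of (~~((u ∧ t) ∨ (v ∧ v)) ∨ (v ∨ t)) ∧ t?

u ∧ t = min(0.188, 0.300) = 0.188
v ∧ v = min(0.671, 0.671) = 0.671
(u ∧ t) ∨ (v ∧ v) = max(0.188, 0.671) = 0.671
~((u ∧ t) ∨ (v ∧ v)) = 1 − 0.671 = 0.329
~~((u ∧ t) ∨ (v ∧ v)) = 1 − 0.329 = 0.671
v ∨ t = max(0.671, 0.300) = 0.671
~~((u ∧ t) ∨ (v ∧ v)) ∨ (v ∨ t) = max(0.671, 0.671) = 0.671
(~~((u ∧ t) ∨ (v ∧ v)) ∨ (v ∨ t)) ∧ t = min(0.671, 0.300) = 0.300

0.300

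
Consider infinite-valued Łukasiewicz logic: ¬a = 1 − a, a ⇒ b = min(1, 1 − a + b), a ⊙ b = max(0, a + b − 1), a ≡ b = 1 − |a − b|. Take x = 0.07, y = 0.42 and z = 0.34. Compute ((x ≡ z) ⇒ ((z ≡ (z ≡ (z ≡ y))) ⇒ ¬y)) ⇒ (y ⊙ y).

0.07

x ≡ z = 1 − |0.07 − 0.34| = 1 − 0.27 = 0.73
z ≡ y = 1 − |0.34 − 0.42| = 1 − 0.08 = 0.92
z ≡ (z ≡ y) = 1 − |0.34 − 0.92| = 1 − 0.58 = 0.42
z ≡ (z ≡ (z ≡ y)) = 1 − |0.34 − 0.42| = 1 − 0.08 = 0.92
¬y = 1 − 0.42 = 0.58
(z ≡ (z ≡ (z ≡ y))) ⇒ ¬y = min(1, 1 − 0.92 + 0.58) = min(1, 0.66) = 0.66
(x ≡ z) ⇒ ((z ≡ (z ≡ (z ≡ y))) ⇒ ¬y) = min(1, 1 − 0.73 + 0.66) = min(1, 0.93) = 0.93
y ⊙ y = max(0, 0.42 + 0.42 − 1) = max(0, -0.16) = 0.00
((x ≡ z) ⇒ ((z ≡ (z ≡ (z ≡ y))) ⇒ ¬y)) ⇒ (y ⊙ y) = min(1, 1 − 0.93 + 0.00) = min(1, 0.07) = 0.07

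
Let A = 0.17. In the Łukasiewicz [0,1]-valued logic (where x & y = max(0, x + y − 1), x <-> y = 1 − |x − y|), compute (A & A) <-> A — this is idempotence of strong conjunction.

0.83

A & A = max(0, 0.17 + 0.17 − 1) = max(0, -0.66) = 0.00
(A & A) <-> A = 1 − |0.00 − 0.17| = 1 − 0.17 = 0.83
(The value 0.83 < 1 shows this instance is not satisfied; fails in Ł∞ since a ⊗ a = max(0, 2a−1) ≠ a in general.)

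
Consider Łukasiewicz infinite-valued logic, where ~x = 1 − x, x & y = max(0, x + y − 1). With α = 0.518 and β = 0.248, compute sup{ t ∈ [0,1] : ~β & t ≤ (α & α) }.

~β = 1 − 0.248 = 0.752
So the left factor is ~β = 0.752.
α & α = max(0, 0.518 + 0.518 − 1) = max(0, 0.036) = 0.036
So the right-hand bound is α & α = 0.036.
The residuum of the Łukasiewicz t-norm gives the supremum: min(1, 1 − 0.752 + 0.036).
1 − 0.752 + 0.036 = 0.284, so t = min(1, 0.284) = 0.284.
Check: 0.752 & 0.284 = max(0, 0.036) = 0.036 ≤ 0.036.

0.284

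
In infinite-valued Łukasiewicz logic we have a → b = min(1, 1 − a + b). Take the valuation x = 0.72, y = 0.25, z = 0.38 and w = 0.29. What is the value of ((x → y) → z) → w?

x → y = min(1, 1 − 0.72 + 0.25) = min(1, 0.53) = 0.53
(x → y) → z = min(1, 1 − 0.53 + 0.38) = min(1, 0.85) = 0.85
((x → y) → z) → w = min(1, 1 − 0.85 + 0.29) = min(1, 0.44) = 0.44

0.44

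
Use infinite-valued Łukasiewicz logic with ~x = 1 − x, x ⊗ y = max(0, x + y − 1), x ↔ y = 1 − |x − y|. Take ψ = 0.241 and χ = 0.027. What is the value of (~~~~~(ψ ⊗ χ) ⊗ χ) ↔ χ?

1.000

ψ ⊗ χ = max(0, 0.241 + 0.027 − 1) = max(0, -0.732) = 0.000
~(ψ ⊗ χ) = 1 − 0.000 = 1.000
~~(ψ ⊗ χ) = 1 − 1.000 = 0.000
~~~(ψ ⊗ χ) = 1 − 0.000 = 1.000
~~~~(ψ ⊗ χ) = 1 − 1.000 = 0.000
~~~~~(ψ ⊗ χ) = 1 − 0.000 = 1.000
~~~~~(ψ ⊗ χ) ⊗ χ = max(0, 1.000 + 0.027 − 1) = max(0, 0.027) = 0.027
(~~~~~(ψ ⊗ χ) ⊗ χ) ↔ χ = 1 − |0.027 − 0.027| = 1 − 0.000 = 1.000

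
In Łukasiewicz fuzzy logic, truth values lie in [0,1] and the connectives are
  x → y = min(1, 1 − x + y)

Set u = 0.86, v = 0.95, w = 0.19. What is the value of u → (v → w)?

0.38

v → w = min(1, 1 − 0.95 + 0.19) = min(1, 0.24) = 0.24
u → (v → w) = min(1, 1 − 0.86 + 0.24) = min(1, 0.38) = 0.38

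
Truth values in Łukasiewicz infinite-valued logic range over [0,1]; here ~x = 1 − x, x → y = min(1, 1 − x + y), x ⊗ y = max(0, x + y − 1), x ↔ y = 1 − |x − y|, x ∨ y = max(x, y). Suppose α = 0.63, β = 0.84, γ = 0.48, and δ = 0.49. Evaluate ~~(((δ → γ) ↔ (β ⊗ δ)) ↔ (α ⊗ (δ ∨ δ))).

δ → γ = min(1, 1 − 0.49 + 0.48) = min(1, 0.99) = 0.99
β ⊗ δ = max(0, 0.84 + 0.49 − 1) = max(0, 0.33) = 0.33
(δ → γ) ↔ (β ⊗ δ) = 1 − |0.99 − 0.33| = 1 − 0.66 = 0.34
δ ∨ δ = max(0.49, 0.49) = 0.49
α ⊗ (δ ∨ δ) = max(0, 0.63 + 0.49 − 1) = max(0, 0.12) = 0.12
((δ → γ) ↔ (β ⊗ δ)) ↔ (α ⊗ (δ ∨ δ)) = 1 − |0.34 − 0.12| = 1 − 0.22 = 0.78
~(((δ → γ) ↔ (β ⊗ δ)) ↔ (α ⊗ (δ ∨ δ))) = 1 − 0.78 = 0.22
~~(((δ → γ) ↔ (β ⊗ δ)) ↔ (α ⊗ (δ ∨ δ))) = 1 − 0.22 = 0.78

0.78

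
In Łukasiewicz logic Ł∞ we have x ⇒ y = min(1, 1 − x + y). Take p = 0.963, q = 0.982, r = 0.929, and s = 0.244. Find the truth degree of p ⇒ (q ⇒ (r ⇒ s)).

r ⇒ s = min(1, 1 − 0.929 + 0.244) = min(1, 0.315) = 0.315
q ⇒ (r ⇒ s) = min(1, 1 − 0.982 + 0.315) = min(1, 0.333) = 0.333
p ⇒ (q ⇒ (r ⇒ s)) = min(1, 1 − 0.963 + 0.333) = min(1, 0.370) = 0.370

0.370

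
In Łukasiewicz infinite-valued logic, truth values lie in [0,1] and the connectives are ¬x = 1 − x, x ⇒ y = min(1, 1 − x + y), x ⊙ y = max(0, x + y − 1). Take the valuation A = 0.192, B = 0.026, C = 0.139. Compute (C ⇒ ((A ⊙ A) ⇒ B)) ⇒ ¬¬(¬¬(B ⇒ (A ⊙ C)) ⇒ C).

A ⊙ A = max(0, 0.192 + 0.192 − 1) = max(0, -0.616) = 0.000
(A ⊙ A) ⇒ B = min(1, 1 − 0.000 + 0.026) = min(1, 1.026) = 1.000
C ⇒ ((A ⊙ A) ⇒ B) = min(1, 1 − 0.139 + 1.000) = min(1, 1.861) = 1.000
A ⊙ C = max(0, 0.192 + 0.139 − 1) = max(0, -0.669) = 0.000
B ⇒ (A ⊙ C) = min(1, 1 − 0.026 + 0.000) = min(1, 0.974) = 0.974
¬(B ⇒ (A ⊙ C)) = 1 − 0.974 = 0.026
¬¬(B ⇒ (A ⊙ C)) = 1 − 0.026 = 0.974
¬¬(B ⇒ (A ⊙ C)) ⇒ C = min(1, 1 − 0.974 + 0.139) = min(1, 0.165) = 0.165
¬(¬¬(B ⇒ (A ⊙ C)) ⇒ C) = 1 − 0.165 = 0.835
¬¬(¬¬(B ⇒ (A ⊙ C)) ⇒ C) = 1 − 0.835 = 0.165
(C ⇒ ((A ⊙ A) ⇒ B)) ⇒ ¬¬(¬¬(B ⇒ (A ⊙ C)) ⇒ C) = min(1, 1 − 1.000 + 0.165) = min(1, 0.165) = 0.165

0.165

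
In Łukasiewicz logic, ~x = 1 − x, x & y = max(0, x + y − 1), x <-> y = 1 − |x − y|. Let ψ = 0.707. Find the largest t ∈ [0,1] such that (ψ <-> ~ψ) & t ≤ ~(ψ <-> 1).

0.707

~ψ = 1 − 0.707 = 0.293
ψ <-> ~ψ = 1 − |0.707 − 0.293| = 1 − 0.414 = 0.586
So the left factor is ψ <-> ~ψ = 0.586.
ψ <-> 1 = 1 − |0.707 − 1.000| = 1 − 0.293 = 0.707
~(ψ <-> 1) = 1 − 0.707 = 0.293
So the right-hand bound is ~(ψ <-> 1) = 0.293.
The residuum of the Łukasiewicz t-norm gives the supremum: min(1, 1 − 0.586 + 0.293).
1 − 0.586 + 0.293 = 0.707, so t = min(1, 0.707) = 0.707.
Check: 0.586 & 0.707 = max(0, 0.293) = 0.293 ≤ 0.293.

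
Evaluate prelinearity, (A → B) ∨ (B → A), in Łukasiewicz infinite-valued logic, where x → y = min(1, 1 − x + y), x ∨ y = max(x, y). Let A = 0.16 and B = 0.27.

A → B = min(1, 1 − 0.16 + 0.27) = min(1, 1.11) = 1.00
B → A = min(1, 1 − 0.27 + 0.16) = min(1, 0.89) = 0.89
(A → B) ∨ (B → A) = max(1.00, 0.89) = 1.00
(As expected: a Ł∞-tautology — holds in every MV-chain.)

1.00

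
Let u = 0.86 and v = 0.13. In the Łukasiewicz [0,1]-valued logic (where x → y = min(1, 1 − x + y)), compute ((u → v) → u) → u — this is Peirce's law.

u → v = min(1, 1 − 0.86 + 0.13) = min(1, 0.27) = 0.27
(u → v) → u = min(1, 1 − 0.27 + 0.86) = min(1, 1.59) = 1.00
((u → v) → u) → u = min(1, 1 − 1.00 + 0.86) = min(1, 0.86) = 0.86
(The value 0.86 < 1 shows this instance is not satisfied; not a Ł∞-tautology in general.)

0.86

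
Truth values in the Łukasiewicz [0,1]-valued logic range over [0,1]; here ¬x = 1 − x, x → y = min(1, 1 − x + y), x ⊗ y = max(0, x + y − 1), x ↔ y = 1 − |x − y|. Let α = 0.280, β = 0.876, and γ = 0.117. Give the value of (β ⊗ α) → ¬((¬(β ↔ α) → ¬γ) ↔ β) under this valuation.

β ⊗ α = max(0, 0.876 + 0.280 − 1) = max(0, 0.156) = 0.156
β ↔ α = 1 − |0.876 − 0.280| = 1 − 0.596 = 0.404
¬(β ↔ α) = 1 − 0.404 = 0.596
¬γ = 1 − 0.117 = 0.883
¬(β ↔ α) → ¬γ = min(1, 1 − 0.596 + 0.883) = min(1, 1.287) = 1.000
(¬(β ↔ α) → ¬γ) ↔ β = 1 − |1.000 − 0.876| = 1 − 0.124 = 0.876
¬((¬(β ↔ α) → ¬γ) ↔ β) = 1 − 0.876 = 0.124
(β ⊗ α) → ¬((¬(β ↔ α) → ¬γ) ↔ β) = min(1, 1 − 0.156 + 0.124) = min(1, 0.968) = 0.968

0.968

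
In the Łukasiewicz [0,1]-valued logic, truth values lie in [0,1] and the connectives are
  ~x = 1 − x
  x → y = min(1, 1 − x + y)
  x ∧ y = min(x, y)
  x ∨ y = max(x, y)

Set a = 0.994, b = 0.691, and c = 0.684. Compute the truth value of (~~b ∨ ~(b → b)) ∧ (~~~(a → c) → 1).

0.691

~b = 1 − 0.691 = 0.309
~~b = 1 − 0.309 = 0.691
b → b = min(1, 1 − 0.691 + 0.691) = min(1, 1.000) = 1.000
~(b → b) = 1 − 1.000 = 0.000
~~b ∨ ~(b → b) = max(0.691, 0.000) = 0.691
a → c = min(1, 1 − 0.994 + 0.684) = min(1, 0.690) = 0.690
~(a → c) = 1 − 0.690 = 0.310
~~(a → c) = 1 − 0.310 = 0.690
~~~(a → c) = 1 − 0.690 = 0.310
~~~(a → c) → 1 = min(1, 1 − 0.310 + 1.000) = min(1, 1.690) = 1.000
(~~b ∨ ~(b → b)) ∧ (~~~(a → c) → 1) = min(0.691, 1.000) = 0.691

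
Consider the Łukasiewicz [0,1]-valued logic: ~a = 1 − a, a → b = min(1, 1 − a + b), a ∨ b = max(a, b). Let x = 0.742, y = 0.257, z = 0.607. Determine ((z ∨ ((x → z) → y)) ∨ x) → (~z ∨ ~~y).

0.651

x → z = min(1, 1 − 0.742 + 0.607) = min(1, 0.865) = 0.865
(x → z) → y = min(1, 1 − 0.865 + 0.257) = min(1, 0.392) = 0.392
z ∨ ((x → z) → y) = max(0.607, 0.392) = 0.607
(z ∨ ((x → z) → y)) ∨ x = max(0.607, 0.742) = 0.742
~z = 1 − 0.607 = 0.393
~y = 1 − 0.257 = 0.743
~~y = 1 − 0.743 = 0.257
~z ∨ ~~y = max(0.393, 0.257) = 0.393
((z ∨ ((x → z) → y)) ∨ x) → (~z ∨ ~~y) = min(1, 1 − 0.742 + 0.393) = min(1, 0.651) = 0.651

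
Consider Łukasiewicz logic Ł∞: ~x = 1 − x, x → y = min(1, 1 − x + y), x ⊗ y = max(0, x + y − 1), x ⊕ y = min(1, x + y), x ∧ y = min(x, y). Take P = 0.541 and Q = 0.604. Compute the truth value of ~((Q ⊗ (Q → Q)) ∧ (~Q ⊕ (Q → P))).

0.396

Q → Q = min(1, 1 − 0.604 + 0.604) = min(1, 1.000) = 1.000
Q ⊗ (Q → Q) = max(0, 0.604 + 1.000 − 1) = max(0, 0.604) = 0.604
~Q = 1 − 0.604 = 0.396
Q → P = min(1, 1 − 0.604 + 0.541) = min(1, 0.937) = 0.937
~Q ⊕ (Q → P) = min(1, 0.396 + 0.937) = min(1, 1.333) = 1.000
(Q ⊗ (Q → Q)) ∧ (~Q ⊕ (Q → P)) = min(0.604, 1.000) = 0.604
~((Q ⊗ (Q → Q)) ∧ (~Q ⊕ (Q → P))) = 1 − 0.604 = 0.396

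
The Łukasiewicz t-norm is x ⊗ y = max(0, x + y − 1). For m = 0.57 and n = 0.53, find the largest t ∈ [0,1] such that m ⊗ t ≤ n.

0.96

The residuum of the Łukasiewicz t-norm gives the supremum: min(1, 1 − 0.57 + 0.53).
1 − 0.57 + 0.53 = 0.96, so t = min(1, 0.96) = 0.96.
Check: 0.57 ⊗ 0.96 = max(0, 0.53) = 0.53 ≤ 0.53.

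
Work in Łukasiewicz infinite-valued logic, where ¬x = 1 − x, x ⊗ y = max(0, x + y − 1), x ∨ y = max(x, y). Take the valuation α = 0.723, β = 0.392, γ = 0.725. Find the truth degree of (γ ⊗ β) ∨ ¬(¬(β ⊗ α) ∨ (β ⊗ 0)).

0.117

γ ⊗ β = max(0, 0.725 + 0.392 − 1) = max(0, 0.117) = 0.117
β ⊗ α = max(0, 0.392 + 0.723 − 1) = max(0, 0.115) = 0.115
¬(β ⊗ α) = 1 − 0.115 = 0.885
β ⊗ 0 = max(0, 0.392 + 0.000 − 1) = max(0, -0.608) = 0.000
¬(β ⊗ α) ∨ (β ⊗ 0) = max(0.885, 0.000) = 0.885
¬(¬(β ⊗ α) ∨ (β ⊗ 0)) = 1 − 0.885 = 0.115
(γ ⊗ β) ∨ ¬(¬(β ⊗ α) ∨ (β ⊗ 0)) = max(0.117, 0.115) = 0.117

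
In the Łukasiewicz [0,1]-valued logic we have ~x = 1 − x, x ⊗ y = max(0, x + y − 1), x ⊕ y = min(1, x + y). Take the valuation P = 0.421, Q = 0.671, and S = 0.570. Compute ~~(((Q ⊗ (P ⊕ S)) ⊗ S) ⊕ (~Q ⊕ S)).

P ⊕ S = min(1, 0.421 + 0.570) = min(1, 0.991) = 0.991
Q ⊗ (P ⊕ S) = max(0, 0.671 + 0.991 − 1) = max(0, 0.662) = 0.662
(Q ⊗ (P ⊕ S)) ⊗ S = max(0, 0.662 + 0.570 − 1) = max(0, 0.232) = 0.232
~Q = 1 − 0.671 = 0.329
~Q ⊕ S = min(1, 0.329 + 0.570) = min(1, 0.899) = 0.899
((Q ⊗ (P ⊕ S)) ⊗ S) ⊕ (~Q ⊕ S) = min(1, 0.232 + 0.899) = min(1, 1.131) = 1.000
~(((Q ⊗ (P ⊕ S)) ⊗ S) ⊕ (~Q ⊕ S)) = 1 − 1.000 = 0.000
~~(((Q ⊗ (P ⊕ S)) ⊗ S) ⊕ (~Q ⊕ S)) = 1 − 0.000 = 1.000

1.000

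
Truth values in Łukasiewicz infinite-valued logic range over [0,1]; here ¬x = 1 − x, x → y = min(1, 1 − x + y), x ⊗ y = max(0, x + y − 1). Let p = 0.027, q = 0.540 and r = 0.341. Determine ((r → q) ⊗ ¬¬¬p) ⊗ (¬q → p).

0.540

r → q = min(1, 1 − 0.341 + 0.540) = min(1, 1.199) = 1.000
¬p = 1 − 0.027 = 0.973
¬¬p = 1 − 0.973 = 0.027
¬¬¬p = 1 − 0.027 = 0.973
(r → q) ⊗ ¬¬¬p = max(0, 1.000 + 0.973 − 1) = max(0, 0.973) = 0.973
¬q = 1 − 0.540 = 0.460
¬q → p = min(1, 1 − 0.460 + 0.027) = min(1, 0.567) = 0.567
((r → q) ⊗ ¬¬¬p) ⊗ (¬q → p) = max(0, 0.973 + 0.567 − 1) = max(0, 0.540) = 0.540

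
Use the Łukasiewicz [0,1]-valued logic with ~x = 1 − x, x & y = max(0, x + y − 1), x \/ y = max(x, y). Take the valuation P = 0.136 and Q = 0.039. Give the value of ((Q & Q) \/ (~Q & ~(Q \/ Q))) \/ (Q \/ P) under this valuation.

0.922

Q & Q = max(0, 0.039 + 0.039 − 1) = max(0, -0.922) = 0.000
~Q = 1 − 0.039 = 0.961
Q \/ Q = max(0.039, 0.039) = 0.039
~(Q \/ Q) = 1 − 0.039 = 0.961
~Q & ~(Q \/ Q) = max(0, 0.961 + 0.961 − 1) = max(0, 0.922) = 0.922
(Q & Q) \/ (~Q & ~(Q \/ Q)) = max(0.000, 0.922) = 0.922
Q \/ P = max(0.039, 0.136) = 0.136
((Q & Q) \/ (~Q & ~(Q \/ Q))) \/ (Q \/ P) = max(0.922, 0.136) = 0.922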